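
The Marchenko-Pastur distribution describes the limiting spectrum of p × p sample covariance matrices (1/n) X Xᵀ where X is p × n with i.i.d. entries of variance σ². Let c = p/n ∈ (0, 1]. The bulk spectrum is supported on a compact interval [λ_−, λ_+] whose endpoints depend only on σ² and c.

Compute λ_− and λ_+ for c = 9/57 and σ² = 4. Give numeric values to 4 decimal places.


c = 9/57 = 0.157895; √c = 0.397360.
λ_− = σ² (1 − √c)² = 4 · (1 − 0.397360)² = 4 · (0.602640)² = 1.452701.
λ_+ = σ² (1 + √c)² = 4 · (1 + 0.397360)² = 4 · (1.397360)² = 7.810457.

Rounded to 4 decimal places: λ_− ≈ 1.4527, λ_+ ≈ 7.8105.


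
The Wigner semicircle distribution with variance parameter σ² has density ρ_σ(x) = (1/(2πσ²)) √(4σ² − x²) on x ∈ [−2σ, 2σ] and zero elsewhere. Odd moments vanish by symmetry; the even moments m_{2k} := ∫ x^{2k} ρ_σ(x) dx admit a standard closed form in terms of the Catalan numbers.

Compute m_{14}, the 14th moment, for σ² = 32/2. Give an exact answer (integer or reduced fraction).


By the scaled semicircle moment identity, m_{2k} = σ^{2k} · C_k with k = 7.
C_7 = (1/(k+1)) · C(2k, k) = (1/8) · C(14, 7) = (1/8) · 3432 = 429.
σ^{2k} = (σ²)^k = (32/2)^7 = 268435456.

Therefore m_{14} = σ^{14} · C_7 = 268435456 · 429 = 115158810624.


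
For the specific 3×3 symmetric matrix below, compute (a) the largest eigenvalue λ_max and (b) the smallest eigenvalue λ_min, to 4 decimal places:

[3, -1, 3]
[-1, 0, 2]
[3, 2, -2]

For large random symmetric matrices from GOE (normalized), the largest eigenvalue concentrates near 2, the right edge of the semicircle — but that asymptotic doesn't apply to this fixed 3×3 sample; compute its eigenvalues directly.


Since M is real symmetric, all three eigenvalues are real; they are the roots of det(λI − M) = λ³ − (tr M) λ² + s λ − det M, where s is the sum of the principal 2×2 minors.
tr M = 3 + 0 + (-2) = 1.
s = (3·0 − (-1)²) + (3·(-2) − 3²) + (0·(-2) − 2²) = -1 + (-15) + (-4) = -20.
det M (expand along row 1) = 3·(-4) − (-1)·(-4) + 3·(-2) = -22.
Characteristic polynomial: λ³ − λ² − 20λ + 22 = 0.
Substitute λ = y + (tr M)/3 = y + 0.333333 to remove the quadratic term: y³ + p·y + q = 0 with p = s − (tr M)²/3 = -20.333333 and q = −2(tr M)³/27 + (tr M)·s/3 − det M = 15.259259.
Three real roots ⇒ use the trigonometric (Viète) form: r = 2√(−p/3) = 5.206833, φ = arccos(3q/(p·r)) = arccos(-0.432387) = 2.017935 rad.
y_k = r·cos(φ/3 − 2πk/3) for k = 0, 1, 2 gives y = 4.072663, 0.773188, -4.845850.
λ_k = y_k + 0.333333 gives λ = 4.4060, 1.1065, -4.5125 (check: the sum is 1.0000 = tr M).

Hence λ_max = 4.4060 and λ_min = -4.5125.


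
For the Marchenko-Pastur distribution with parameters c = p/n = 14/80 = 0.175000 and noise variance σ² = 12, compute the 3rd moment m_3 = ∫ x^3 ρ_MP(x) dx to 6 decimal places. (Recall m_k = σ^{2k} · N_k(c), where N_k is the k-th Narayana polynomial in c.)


E[X³] = σ⁶ (1 + 3c + c²) (third MP moment). With σ² = 12 (so σ⁶ = 1728) and c = 14/80 = 0.175000: E[X³] = 1728 · (1 + 3·0.175000 + (0.175000)²) = 1728 · 1.555625.

So E[X^3] = 2688.120000.


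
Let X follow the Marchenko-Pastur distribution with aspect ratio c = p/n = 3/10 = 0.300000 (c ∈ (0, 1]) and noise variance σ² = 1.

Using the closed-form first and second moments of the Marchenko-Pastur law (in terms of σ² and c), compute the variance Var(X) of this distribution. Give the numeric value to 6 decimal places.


Recall the MP moments m_1 = E[X] = σ² and m_2 = E[X²] = σ⁴ (1 + c).
m_1 = E[X] = σ² = 1, so m_1² = 1.
m_2 = E[X²] = σ⁴ (1 + c) = 1 · (1 + 0.300000) = 1 · 1.300000 = 1.300000.
(Note m_2 − m_1² simplifies to c · σ⁴ = 0.300000 · 1.)

Var(X) = m_2 − m_1² = 1.300000 − 1 = 0.300000.


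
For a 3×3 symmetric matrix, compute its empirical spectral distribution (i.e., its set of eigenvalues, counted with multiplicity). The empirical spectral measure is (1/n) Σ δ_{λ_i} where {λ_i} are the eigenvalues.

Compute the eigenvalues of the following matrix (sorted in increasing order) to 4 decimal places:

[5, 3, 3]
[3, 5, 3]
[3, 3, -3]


Since M is real symmetric, all three eigenvalues are real; they are the roots of det(λI − M) = λ³ − (tr M) λ² + s λ − det M, where s is the sum of the principal 2×2 minors.
tr M = 5 + 5 + (-3) = 7.
s = (5·5 − 3²) + (5·(-3) − 3²) + (5·(-3) − 3²) = 16 + (-24) + (-24) = -32.
det M (expand along row 1) = 5·(-24) − 3·(-18) + 3·(-6) = -84.
Characteristic polynomial: λ³ − 7λ² − 32λ + 84 = 0.
Substitute λ = y + (tr M)/3 = y + 2.333333 to remove the quadratic term: y³ + p·y + q = 0 with p = s − (tr M)²/3 = -48.333333 and q = −2(tr M)³/27 + (tr M)·s/3 − det M = -16.074074.
Three real roots ⇒ use the trigonometric (Viète) form: r = 2√(−p/3) = 8.027730, φ = arccos(3q/(p·r)) = arccos(0.124282) = 1.446192 rad.
y_k = r·cos(φ/3 − 2πk/3) for k = 0, 1, 2 gives y = 7.112889, -0.333333, -6.779555.
λ_k = y_k + 2.333333 gives λ = 9.4462, 2.0000, -4.4462 (check: the sum is 7.0000 = tr M).

Eigenvalues sorted in increasing order: [-4.4462, 2.0000, 9.4462].


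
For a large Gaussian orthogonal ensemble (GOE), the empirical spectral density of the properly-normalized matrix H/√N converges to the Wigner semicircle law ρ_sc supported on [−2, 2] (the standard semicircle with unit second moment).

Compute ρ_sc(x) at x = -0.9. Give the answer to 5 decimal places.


ρ_sc(x) = (1/(2π)) √(4 − x²). With x = -0.9:
  4 − x² = 4 − (-0.9)² = 4 − 0.810000 = 3.190000.
  √(4 − x²) = 1.786057.
  1/(2π) = 0.159155.
  ρ_sc(-0.9) = 0.159155 · 1.786057 = 0.284260.

Rounded to 5 decimal places: ρ_sc(-0.9) ≈ 0.28426.


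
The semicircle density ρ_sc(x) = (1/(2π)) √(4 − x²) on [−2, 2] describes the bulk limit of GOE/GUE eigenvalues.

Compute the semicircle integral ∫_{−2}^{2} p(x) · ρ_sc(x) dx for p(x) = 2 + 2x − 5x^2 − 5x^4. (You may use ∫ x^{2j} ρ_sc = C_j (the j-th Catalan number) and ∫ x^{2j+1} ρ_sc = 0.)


Write p(x) = Σ a_i x^i, split into monomials and integrate each against ρ_sc separately.
Using ∫ x^{2j} ρ_sc = C_j = (1/(j+1)) C(2j, j) (Catalan numbers) and ∫ x^{2j+1} ρ_sc = 0 (odd monomials vanish by symmetry):
  i = 0 (even): a_0 · C_{0} = 2 · 1 = 2
  i = 1 (odd): ∫ x^1 ρ_sc = 0 (vanishes)
  i = 2 (even): a_2 · C_{1} = -5 · 1 = -5
  i = 4 (even): a_4 · C_{2} = -5 · 2 = -10

Summing the contributions: ∫_{−2}^{2} p(x) ρ_sc(x) dx = 2 + (-5) + (-10) = -13.


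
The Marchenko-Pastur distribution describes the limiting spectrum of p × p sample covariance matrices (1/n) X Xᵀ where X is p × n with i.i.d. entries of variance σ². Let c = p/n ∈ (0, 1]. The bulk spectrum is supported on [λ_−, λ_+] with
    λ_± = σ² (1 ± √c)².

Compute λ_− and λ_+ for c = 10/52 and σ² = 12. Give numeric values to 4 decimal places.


c = 10/52 = 0.192308; √c = 0.438529.
λ_− = σ² (1 − √c)² = 12 · (1 − 0.438529)² = 12 · (0.561471)² = 3.782996.
λ_+ = σ² (1 + √c)² = 12 · (1 + 0.438529)² = 12 · (1.438529)² = 24.832389.

Rounded to 4 decimal places: λ_− ≈ 3.7830, λ_+ ≈ 24.8324.


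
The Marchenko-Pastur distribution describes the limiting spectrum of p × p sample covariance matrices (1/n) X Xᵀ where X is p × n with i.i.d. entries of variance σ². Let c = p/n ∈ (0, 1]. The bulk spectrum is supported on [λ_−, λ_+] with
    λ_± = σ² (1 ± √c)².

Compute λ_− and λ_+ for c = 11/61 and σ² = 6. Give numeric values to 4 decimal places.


c = 11/61 = 0.180328; √c = 0.424650.
λ_− = σ² (1 − √c)² = 6 · (1 − 0.424650)² = 6 · (0.575350)² = 1.986164.
λ_+ = σ² (1 + √c)² = 6 · (1 + 0.424650)² = 6 · (1.424650)² = 12.177771.

Rounded to 4 decimal places: λ_− ≈ 1.9862, λ_+ ≈ 12.1778.


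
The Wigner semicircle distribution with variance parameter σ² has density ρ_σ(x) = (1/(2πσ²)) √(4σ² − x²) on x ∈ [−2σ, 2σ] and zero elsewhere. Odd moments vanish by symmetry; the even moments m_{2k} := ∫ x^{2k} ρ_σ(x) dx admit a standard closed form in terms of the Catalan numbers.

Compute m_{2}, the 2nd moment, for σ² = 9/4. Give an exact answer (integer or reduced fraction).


By the scaled semicircle moment identity, m_{2k} = σ^{2k} · C_k with k = 1.
C_1 = (1/(k+1)) · C(2k, k) = (1/2) · C(2, 1) = (1/2) · 2 = 1.
σ^{2k} = (σ²)^k = (9/4)^1 = 9/4.

Therefore m_{2} = σ^{2} · C_1 = (9/4) · 1 = 9/4.


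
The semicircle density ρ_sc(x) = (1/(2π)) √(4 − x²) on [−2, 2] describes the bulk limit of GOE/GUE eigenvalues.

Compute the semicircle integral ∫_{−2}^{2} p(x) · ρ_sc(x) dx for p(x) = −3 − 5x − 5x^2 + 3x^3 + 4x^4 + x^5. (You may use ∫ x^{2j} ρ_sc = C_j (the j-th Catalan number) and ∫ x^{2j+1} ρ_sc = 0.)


Write p(x) = Σ a_i x^i, split into monomials and integrate each against ρ_sc separately.
Using ∫ x^{2j} ρ_sc = C_j = (1/(j+1)) C(2j, j) (Catalan numbers) and ∫ x^{2j+1} ρ_sc = 0 (odd monomials vanish by symmetry):
  i = 0 (even): a_0 · C_{0} = -3 · 1 = -3
  i = 1 (odd): ∫ x^1 ρ_sc = 0 (vanishes)
  i = 2 (even): a_2 · C_{1} = -5 · 1 = -5
  i = 3 (odd): ∫ x^3 ρ_sc = 0 (vanishes)
  i = 4 (even): a_4 · C_{2} = 4 · 2 = 8
  i = 5 (odd): ∫ x^5 ρ_sc = 0 (vanishes)

Summing the contributions: ∫_{−2}^{2} p(x) ρ_sc(x) dx = (-3) + (-5) + 8 = 0.


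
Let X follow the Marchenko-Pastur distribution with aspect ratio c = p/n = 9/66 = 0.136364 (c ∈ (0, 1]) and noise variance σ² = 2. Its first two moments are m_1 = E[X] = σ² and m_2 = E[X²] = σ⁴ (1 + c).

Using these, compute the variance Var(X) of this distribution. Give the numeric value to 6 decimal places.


m_1 = E[X] = σ² = 2, so m_1² = 4.
m_2 = E[X²] = σ⁴ (1 + c) = 4 · (1 + 0.136364) = 4 · 1.136364 = 4.545455.
(Note m_2 − m_1² simplifies to c · σ⁴ = 0.136364 · 4.)

Var(X) = m_2 − m_1² = 4.545455 − 4 = 0.545455.


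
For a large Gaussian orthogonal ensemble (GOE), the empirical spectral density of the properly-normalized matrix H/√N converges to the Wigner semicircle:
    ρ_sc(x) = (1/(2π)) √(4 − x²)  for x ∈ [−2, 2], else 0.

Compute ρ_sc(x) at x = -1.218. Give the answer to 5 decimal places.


ρ_sc(x) = (1/(2π)) √(4 − x²). With x = -1.218:
  4 − x² = 4 − (-1.218)² = 4 − 1.483524 = 2.516476.
  √(4 − x²) = 1.586340.
  1/(2π) = 0.159155.
  ρ_sc(-1.218) = 0.159155 · 1.586340 = 0.252474.

Rounded to 5 decimal places: ρ_sc(-1.218) ≈ 0.25247.


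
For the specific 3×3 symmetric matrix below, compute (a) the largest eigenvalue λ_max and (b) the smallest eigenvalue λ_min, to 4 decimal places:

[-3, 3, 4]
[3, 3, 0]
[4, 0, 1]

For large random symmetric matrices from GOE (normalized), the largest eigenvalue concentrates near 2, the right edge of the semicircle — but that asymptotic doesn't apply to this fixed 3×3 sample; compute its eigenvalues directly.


Since M is real symmetric, all three eigenvalues are real; they are the roots of det(λI − M) = λ³ − (tr M) λ² + s λ − det M, where s is the sum of the principal 2×2 minors.
tr M = -3 + 3 + 1 = 1.
s = ((-3)·3 − 3²) + ((-3)·1 − 4²) + (3·1 − 0²) = -18 + (-19) + 3 = -34.
det M (expand along row 1) = (-3)·3 − 3·3 + 4·(-12) = -66.
Characteristic polynomial: λ³ − λ² − 34λ + 66 = 0.
Substitute λ = y + (tr M)/3 = y + 0.333333 to remove the quadratic term: y³ + p·y + q = 0 with p = s − (tr M)²/3 = -34.333333 and q = −2(tr M)³/27 + (tr M)·s/3 − det M = 54.592593.
Three real roots ⇒ use the trigonometric (Viète) form: r = 2√(−p/3) = 6.765928, φ = arccos(3q/(p·r)) = arccos(-0.705037) = 2.353271 rad.
y_k = r·cos(φ/3 − 2πk/3) for k = 0, 1, 2 gives y = 4.788893, 1.744782, -6.533675.
λ_k = y_k + 0.333333 gives λ = 5.1222, 2.0781, -6.2003 (check: the sum is 1.0000 = tr M).

Hence λ_max = 5.1222 and λ_min = -6.2003.


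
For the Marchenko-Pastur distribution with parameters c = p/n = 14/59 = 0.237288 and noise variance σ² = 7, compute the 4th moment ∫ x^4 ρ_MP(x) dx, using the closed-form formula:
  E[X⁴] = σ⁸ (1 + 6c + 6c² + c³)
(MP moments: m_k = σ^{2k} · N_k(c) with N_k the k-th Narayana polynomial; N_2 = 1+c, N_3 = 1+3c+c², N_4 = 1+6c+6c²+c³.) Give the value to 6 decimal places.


E[X⁴] = σ⁸ (1 + 6c + 6c² + c³) (fourth MP moment). With σ² = 7 (so σ⁸ = 2401) and c = 14/59 = 0.237288: E[X⁴] = 2401 · (1 + 6·0.237288 + 6·(0.237288)² + (0.237288)³) = 2401 · 2.774923.

So E[X^4] = 6662.591166.


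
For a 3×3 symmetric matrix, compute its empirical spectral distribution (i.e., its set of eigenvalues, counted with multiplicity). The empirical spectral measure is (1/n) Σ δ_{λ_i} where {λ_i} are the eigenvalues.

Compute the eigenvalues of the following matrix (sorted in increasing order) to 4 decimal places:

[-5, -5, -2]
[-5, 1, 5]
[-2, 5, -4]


Since M is real symmetric, all three eigenvalues are real; they are the roots of det(λI − M) = λ³ − (tr M) λ² + s λ − det M, where s is the sum of the principal 2×2 minors.
tr M = -5 + 1 + (-4) = -8.
s = ((-5)·1 − (-5)²) + ((-5)·(-4) − (-2)²) + (1·(-4) − 5²) = -30 + 16 + (-29) = -43.
det M (expand along row 1) = (-5)·(-29) − (-5)·30 + (-2)·(-23) = 341.
Characteristic polynomial: λ³ + 8λ² − 43λ − 341 = 0.
Substitute λ = y + (tr M)/3 = y − 2.666667 to remove the quadratic term: y³ + p·y + q = 0 with p = s − (tr M)²/3 = -64.333333 and q = −2(tr M)³/27 + (tr M)·s/3 − det M = -188.407407.
Three real roots ⇒ use the trigonometric (Viète) form: r = 2√(−p/3) = 9.261629, φ = arccos(3q/(p·r)) = arccos(0.948628) = 0.321926 rad.
y_k = r·cos(φ/3 − 2πk/3) for k = 0, 1, 2 gives y = 9.208356, -3.745125, -5.463230.
λ_k = y_k − 2.666667 gives λ = 6.5417, -6.4118, -8.1299 (check: the sum is -8.0000 = tr M).

Eigenvalues sorted in increasing order: [-8.1299, -6.4118, 6.5417].


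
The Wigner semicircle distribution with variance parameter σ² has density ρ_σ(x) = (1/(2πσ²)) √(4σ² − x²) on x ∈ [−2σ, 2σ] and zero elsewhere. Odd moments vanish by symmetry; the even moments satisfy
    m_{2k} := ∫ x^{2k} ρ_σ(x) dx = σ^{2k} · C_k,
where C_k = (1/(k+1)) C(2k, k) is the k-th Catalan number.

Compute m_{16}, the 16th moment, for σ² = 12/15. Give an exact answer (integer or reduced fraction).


By the scaled semicircle moment identity, m_{2k} = σ^{2k} · C_k with k = 8.
C_8 = (1/(k+1)) · C(2k, k) = (1/9) · C(16, 8) = (1/9) · 12870 = 1430.
σ^{2k} = (σ²)^k = (12/15)^8 = 65536/390625.

Therefore m_{16} = σ^{16} · C_8 = (65536/390625) · 1430 = 18743296/78125.


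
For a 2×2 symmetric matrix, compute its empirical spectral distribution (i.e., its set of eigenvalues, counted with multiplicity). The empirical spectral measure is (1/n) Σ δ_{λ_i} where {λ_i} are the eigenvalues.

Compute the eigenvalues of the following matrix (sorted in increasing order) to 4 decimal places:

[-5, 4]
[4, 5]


Since M is real symmetric, both eigenvalues are real; they are the roots of det(λI − M) = λ² − (tr M) λ + det M.
tr M = -5 + 5 = 0.
det M = (-5)·5 − 4² = -25 − 16 = -41.
Characteristic polynomial: λ² − 41 = 0.
Discriminant Δ = (tr M)² − 4·det M = 0 − (-164) = 164; √Δ = 12.806248.
λ = (tr M ± √Δ)/2 = (0 ± 12.806248)/2, giving (tr M − √Δ)/2 = -6.4031 and (tr M + √Δ)/2 = 6.4031.

Eigenvalues sorted in increasing order: [-6.4031, 6.4031].


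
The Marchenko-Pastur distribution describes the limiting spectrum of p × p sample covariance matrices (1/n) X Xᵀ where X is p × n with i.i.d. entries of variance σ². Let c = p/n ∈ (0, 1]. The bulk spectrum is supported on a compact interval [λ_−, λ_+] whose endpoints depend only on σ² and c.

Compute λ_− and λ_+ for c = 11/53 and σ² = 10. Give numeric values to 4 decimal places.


c = 11/53 = 0.207547; √c = 0.455573.
λ_− = σ² (1 − √c)² = 10 · (1 − 0.455573)² = 10 · (0.544427)² = 2.964003.
λ_+ = σ² (1 + √c)² = 10 · (1 + 0.455573)² = 10 · (1.455573)² = 21.186941.

Rounded to 4 decimal places: λ_− ≈ 2.9640, λ_+ ≈ 21.1869.


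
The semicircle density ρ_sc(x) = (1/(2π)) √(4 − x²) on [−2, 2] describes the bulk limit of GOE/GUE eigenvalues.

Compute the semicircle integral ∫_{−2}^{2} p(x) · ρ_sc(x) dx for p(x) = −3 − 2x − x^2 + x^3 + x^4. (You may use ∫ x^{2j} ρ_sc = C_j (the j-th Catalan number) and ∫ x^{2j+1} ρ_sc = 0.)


Write p(x) = Σ a_i x^i, split into monomials and integrate each against ρ_sc separately.
Using ∫ x^{2j} ρ_sc = C_j = (1/(j+1)) C(2j, j) (Catalan numbers) and ∫ x^{2j+1} ρ_sc = 0 (odd monomials vanish by symmetry):
  i = 0 (even): a_0 · C_{0} = -3 · 1 = -3
  i = 1 (odd): ∫ x^1 ρ_sc = 0 (vanishes)
  i = 2 (even): a_2 · C_{1} = -1 · 1 = -1
  i = 3 (odd): ∫ x^3 ρ_sc = 0 (vanishes)
  i = 4 (even): a_4 · C_{2} = 1 · 2 = 2

Summing the contributions: ∫_{−2}^{2} p(x) ρ_sc(x) dx = (-3) + (-1) + 2 = -2.


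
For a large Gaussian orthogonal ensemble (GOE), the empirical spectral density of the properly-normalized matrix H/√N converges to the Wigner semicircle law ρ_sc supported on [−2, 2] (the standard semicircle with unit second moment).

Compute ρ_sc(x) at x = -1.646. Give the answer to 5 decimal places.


ρ_sc(x) = (1/(2π)) √(4 − x²). With x = -1.646:
  4 − x² = 4 − (-1.646)² = 4 − 2.709316 = 1.290684.
  √(4 − x²) = 1.136083.
  1/(2π) = 0.159155.
  ρ_sc(-1.646) = 0.159155 · 1.136083 = 0.180813.

Rounded to 5 decimal places: ρ_sc(-1.646) ≈ 0.18081.


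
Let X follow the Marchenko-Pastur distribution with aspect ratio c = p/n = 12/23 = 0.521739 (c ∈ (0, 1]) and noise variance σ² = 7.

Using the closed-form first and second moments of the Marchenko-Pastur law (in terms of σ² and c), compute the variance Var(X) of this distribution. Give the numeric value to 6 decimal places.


Recall the MP moments m_1 = E[X] = σ² and m_2 = E[X²] = σ⁴ (1 + c).
m_1 = E[X] = σ² = 7, so m_1² = 49.
m_2 = E[X²] = σ⁴ (1 + c) = 49 · (1 + 0.521739) = 49 · 1.521739 = 74.565217.
(Note m_2 − m_1² simplifies to c · σ⁴ = 0.521739 · 49.)

Var(X) = m_2 − m_1² = 74.565217 − 49 = 25.565217.


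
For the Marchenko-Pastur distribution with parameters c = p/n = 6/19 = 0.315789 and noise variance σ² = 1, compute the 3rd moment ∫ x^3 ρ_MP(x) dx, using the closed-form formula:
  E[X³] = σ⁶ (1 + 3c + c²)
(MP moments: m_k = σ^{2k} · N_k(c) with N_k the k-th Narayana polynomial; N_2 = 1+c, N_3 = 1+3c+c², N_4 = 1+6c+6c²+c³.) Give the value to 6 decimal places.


E[X³] = σ⁶ (1 + 3c + c²) (third MP moment). With σ² = 1 (so σ⁶ = 1) and c = 6/19 = 0.315789: E[X³] = 1 · (1 + 3·0.315789 + (0.315789)²) = 1 · 2.047091.

So E[X^3] = 2.047091.


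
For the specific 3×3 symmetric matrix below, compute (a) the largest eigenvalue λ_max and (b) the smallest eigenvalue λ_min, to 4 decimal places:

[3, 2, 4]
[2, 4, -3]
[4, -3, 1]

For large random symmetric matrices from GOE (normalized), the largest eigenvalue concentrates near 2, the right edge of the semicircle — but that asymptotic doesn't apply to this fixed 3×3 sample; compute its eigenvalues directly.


Since M is real symmetric, all three eigenvalues are real; they are the roots of det(λI − M) = λ³ − (tr M) λ² + s λ − det M, where s is the sum of the principal 2×2 minors.
tr M = 3 + 4 + 1 = 8.
s = (3·4 − 2²) + (3·1 − 4²) + (4·1 − (-3)²) = 8 + (-13) + (-5) = -10.
det M (expand along row 1) = 3·(-5) − 2·14 + 4·(-22) = -131.
Characteristic polynomial: λ³ − 8λ² − 10λ + 131 = 0.
Substitute λ = y + (tr M)/3 = y + 2.666667 to remove the quadratic term: y³ + p·y + q = 0 with p = s − (tr M)²/3 = -31.333333 and q = −2(tr M)³/27 + (tr M)·s/3 − det M = 66.407407.
Three real roots ⇒ use the trigonometric (Viète) form: r = 2√(−p/3) = 6.463573, φ = arccos(3q/(p·r)) = arccos(-0.983691) = 2.960739 rad.
y_k = r·cos(φ/3 − 2πk/3) for k = 0, 1, 2 gives y = 3.563161, 2.888671, -6.451832.
λ_k = y_k + 2.666667 gives λ = 6.2298, 5.5553, -3.7852 (check: the sum is 8.0000 = tr M).

Hence λ_max = 6.2298 and λ_min = -3.7852.


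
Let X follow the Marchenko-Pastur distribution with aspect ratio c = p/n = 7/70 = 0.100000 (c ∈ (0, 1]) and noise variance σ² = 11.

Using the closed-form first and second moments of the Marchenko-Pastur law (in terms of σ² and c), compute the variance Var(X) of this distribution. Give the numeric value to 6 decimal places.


Recall the MP moments m_1 = E[X] = σ² and m_2 = E[X²] = σ⁴ (1 + c).
m_1 = E[X] = σ² = 11, so m_1² = 121.
m_2 = E[X²] = σ⁴ (1 + c) = 121 · (1 + 0.100000) = 121 · 1.100000 = 133.100000.
(Note m_2 − m_1² simplifies to c · σ⁴ = 0.100000 · 121.)

Var(X) = m_2 − m_1² = 133.100000 − 121 = 12.100000.


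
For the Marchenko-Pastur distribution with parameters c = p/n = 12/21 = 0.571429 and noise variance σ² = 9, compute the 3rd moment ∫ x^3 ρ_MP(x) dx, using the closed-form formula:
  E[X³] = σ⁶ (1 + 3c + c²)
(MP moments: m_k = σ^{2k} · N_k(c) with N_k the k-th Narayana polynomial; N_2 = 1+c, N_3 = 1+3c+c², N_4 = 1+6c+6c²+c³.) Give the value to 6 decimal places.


E[X³] = σ⁶ (1 + 3c + c²) (third MP moment). With σ² = 9 (so σ⁶ = 729) and c = 12/21 = 0.571429: E[X³] = 729 · (1 + 3·0.571429 + (0.571429)²) = 729 · 3.040816.

So E[X^3] = 2216.755102.


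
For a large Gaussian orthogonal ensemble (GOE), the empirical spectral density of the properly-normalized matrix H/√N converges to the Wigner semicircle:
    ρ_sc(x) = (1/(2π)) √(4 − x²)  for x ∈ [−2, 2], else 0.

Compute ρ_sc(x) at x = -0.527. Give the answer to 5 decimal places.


ρ_sc(x) = (1/(2π)) √(4 − x²). With x = -0.527:
  4 − x² = 4 − (-0.527)² = 4 − 0.277729 = 3.722271.
  √(4 − x²) = 1.929319.
  1/(2π) = 0.159155.
  ρ_sc(-0.527) = 0.159155 · 1.929319 = 0.307061.

Rounded to 5 decimal places: ρ_sc(-0.527) ≈ 0.30706.


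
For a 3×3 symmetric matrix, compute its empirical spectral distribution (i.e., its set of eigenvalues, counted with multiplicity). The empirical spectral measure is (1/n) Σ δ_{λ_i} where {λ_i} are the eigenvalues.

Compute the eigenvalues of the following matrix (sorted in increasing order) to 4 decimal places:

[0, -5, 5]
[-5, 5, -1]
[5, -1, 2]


Since M is real symmetric, all three eigenvalues are real; they are the roots of det(λI − M) = λ³ − (tr M) λ² + s λ − det M, where s is the sum of the principal 2×2 minors.
tr M = 0 + 5 + 2 = 7.
s = (0·5 − (-5)²) + (0·2 − 5²) + (5·2 − (-1)²) = -25 + (-25) + 9 = -41.
det M (expand along row 1) = 0·9 − (-5)·(-5) + 5·(-20) = -125.
Characteristic polynomial: λ³ − 7λ² − 41λ + 125 = 0.
Substitute λ = y + (tr M)/3 = y + 2.333333 to remove the quadratic term: y³ + p·y + q = 0 with p = s − (tr M)²/3 = -57.333333 and q = −2(tr M)³/27 + (tr M)·s/3 − det M = 3.925926.
Three real roots ⇒ use the trigonometric (Viète) form: r = 2√(−p/3) = 8.743251, φ = arccos(3q/(p·r)) = arccos(-0.023495) = 1.594294 rad.
y_k = r·cos(φ/3 − 2πk/3) for k = 0, 1, 2 gives y = 7.537405, 0.068481, -7.605886.
λ_k = y_k + 2.333333 gives λ = 9.8707, 2.4018, -5.2726 (check: the sum is 7.0000 = tr M).

Eigenvalues sorted in increasing order: [-5.2726, 2.4018, 9.8707].


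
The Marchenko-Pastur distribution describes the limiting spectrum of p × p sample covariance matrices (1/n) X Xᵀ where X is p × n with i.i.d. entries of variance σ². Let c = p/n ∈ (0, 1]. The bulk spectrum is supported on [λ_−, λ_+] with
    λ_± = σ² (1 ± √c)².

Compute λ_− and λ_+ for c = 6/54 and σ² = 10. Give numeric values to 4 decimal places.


c = 6/54 = 0.111111; √c = 0.333333.
λ_− = σ² (1 − √c)² = 10 · (1 − 0.333333)² = 10 · (0.666667)² = 4.444444.
λ_+ = σ² (1 + √c)² = 10 · (1 + 0.333333)² = 10 · (1.333333)² = 17.777778.

Rounded to 4 decimal places: λ_− ≈ 4.4444, λ_+ ≈ 17.7778.


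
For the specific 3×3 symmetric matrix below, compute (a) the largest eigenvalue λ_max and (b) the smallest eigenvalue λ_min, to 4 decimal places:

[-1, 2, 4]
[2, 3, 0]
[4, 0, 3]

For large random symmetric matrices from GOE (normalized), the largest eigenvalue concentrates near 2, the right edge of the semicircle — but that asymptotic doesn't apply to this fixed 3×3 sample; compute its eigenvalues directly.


Since M is real symmetric, all three eigenvalues are real; they are the roots of det(λI − M) = λ³ − (tr M) λ² + s λ − det M, where s is the sum of the principal 2×2 minors.
tr M = -1 + 3 + 3 = 5.
s = ((-1)·3 − 2²) + ((-1)·3 − 4²) + (3·3 − 0²) = -7 + (-19) + 9 = -17.
det M (expand along row 1) = (-1)·9 − 2·6 + 4·(-12) = -69.
Characteristic polynomial: λ³ − 5λ² − 17λ + 69 = 0.
Substitute λ = y + (tr M)/3 = y + 1.666667 to remove the quadratic term: y³ + p·y + q = 0 with p = s − (tr M)²/3 = -25.333333 and q = −2(tr M)³/27 + (tr M)·s/3 − det M = 31.407407.
Three real roots ⇒ use the trigonometric (Viète) form: r = 2√(−p/3) = 5.811865, φ = arccos(3q/(p·r)) = arccos(-0.639949) = 2.265228 rad.
y_k = r·cos(φ/3 − 2πk/3) for k = 0, 1, 2 gives y = 4.232313, 1.333333, -5.565646.
λ_k = y_k + 1.666667 gives λ = 5.8990, 3.0000, -3.8990 (check: the sum is 5.0000 = tr M).

Hence λ_max = 5.8990 and λ_min = -3.8990.


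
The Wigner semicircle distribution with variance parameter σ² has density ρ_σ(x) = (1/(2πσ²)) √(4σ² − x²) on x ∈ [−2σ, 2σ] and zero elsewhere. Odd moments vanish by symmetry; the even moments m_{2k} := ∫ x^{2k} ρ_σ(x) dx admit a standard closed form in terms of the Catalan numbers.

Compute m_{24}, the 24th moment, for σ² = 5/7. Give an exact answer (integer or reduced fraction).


By the scaled semicircle moment identity, m_{2k} = σ^{2k} · C_k with k = 12.
C_12 = (1/(k+1)) · C(2k, k) = (1/13) · C(24, 12) = (1/13) · 2704156 = 208012.
σ^{2k} = (σ²)^k = (5/7)^12 = 244140625/13841287201.

Therefore m_{24} = σ^{24} · C_12 = (244140625/13841287201) · 208012 = 7254882812500/1977326743.


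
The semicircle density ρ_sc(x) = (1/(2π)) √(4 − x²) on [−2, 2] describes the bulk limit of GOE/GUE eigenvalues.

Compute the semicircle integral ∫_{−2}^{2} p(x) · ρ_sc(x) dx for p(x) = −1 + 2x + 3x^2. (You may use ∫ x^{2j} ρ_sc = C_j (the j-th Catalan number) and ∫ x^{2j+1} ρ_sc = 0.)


Write p(x) = Σ a_i x^i, split into monomials and integrate each against ρ_sc separately.
Using ∫ x^{2j} ρ_sc = C_j = (1/(j+1)) C(2j, j) (Catalan numbers) and ∫ x^{2j+1} ρ_sc = 0 (odd monomials vanish by symmetry):
  i = 0 (even): a_0 · C_{0} = -1 · 1 = -1
  i = 1 (odd): ∫ x^1 ρ_sc = 0 (vanishes)
  i = 2 (even): a_2 · C_{1} = 3 · 1 = 3

Summing the contributions: ∫_{−2}^{2} p(x) ρ_sc(x) dx = (-1) + 3 = 2.


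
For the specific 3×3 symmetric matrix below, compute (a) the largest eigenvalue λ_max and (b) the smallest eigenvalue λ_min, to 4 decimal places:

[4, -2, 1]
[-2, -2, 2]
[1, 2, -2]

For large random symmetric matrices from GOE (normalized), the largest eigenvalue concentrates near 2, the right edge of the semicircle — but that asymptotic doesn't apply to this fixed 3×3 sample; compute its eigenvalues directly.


Since M is real symmetric, all three eigenvalues are real; they are the roots of det(λI − M) = λ³ − (tr M) λ² + s λ − det M, where s is the sum of the principal 2×2 minors.
tr M = 4 + (-2) + (-2) = 0.
s = (4·(-2) − (-2)²) + (4·(-2) − 1²) + ((-2)·(-2) − 2²) = -12 + (-9) + 0 = -21.
det M (expand along row 1) = 4·0 − (-2)·2 + 1·(-2) = 2.
Characteristic polynomial: λ³ − 21λ − 2 = 0.
Substitute λ = y + (tr M)/3 = y + 0.000000 to remove the quadratic term: y³ + p·y + q = 0 with p = s − (tr M)²/3 = -21.000000 and q = −2(tr M)³/27 + (tr M)·s/3 − det M = -2.000000.
Three real roots ⇒ use the trigonometric (Viète) form: r = 2√(−p/3) = 5.291503, φ = arccos(3q/(p·r)) = arccos(0.053995) = 1.516775 rad.
y_k = r·cos(φ/3 − 2πk/3) for k = 0, 1, 2 gives y = 4.629472, -0.095279, -4.534193.
λ_k = y_k + 0.000000 gives λ = 4.6295, -0.0953, -4.5342 (check: the sum is 0.0000 = tr M).

Hence λ_max = 4.6295 and λ_min = -4.5342.


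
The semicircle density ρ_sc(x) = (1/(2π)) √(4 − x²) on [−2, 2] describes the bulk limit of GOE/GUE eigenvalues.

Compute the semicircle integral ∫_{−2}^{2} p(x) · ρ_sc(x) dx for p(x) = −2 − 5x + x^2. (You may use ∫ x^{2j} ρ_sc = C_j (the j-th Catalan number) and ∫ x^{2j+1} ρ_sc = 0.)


Write p(x) = Σ a_i x^i, split into monomials and integrate each against ρ_sc separately.
Using ∫ x^{2j} ρ_sc = C_j = (1/(j+1)) C(2j, j) (Catalan numbers) and ∫ x^{2j+1} ρ_sc = 0 (odd monomials vanish by symmetry):
  i = 0 (even): a_0 · C_{0} = -2 · 1 = -2
  i = 1 (odd): ∫ x^1 ρ_sc = 0 (vanishes)
  i = 2 (even): a_2 · C_{1} = 1 · 1 = 1

Summing the contributions: ∫_{−2}^{2} p(x) ρ_sc(x) dx = (-2) + 1 = -1.


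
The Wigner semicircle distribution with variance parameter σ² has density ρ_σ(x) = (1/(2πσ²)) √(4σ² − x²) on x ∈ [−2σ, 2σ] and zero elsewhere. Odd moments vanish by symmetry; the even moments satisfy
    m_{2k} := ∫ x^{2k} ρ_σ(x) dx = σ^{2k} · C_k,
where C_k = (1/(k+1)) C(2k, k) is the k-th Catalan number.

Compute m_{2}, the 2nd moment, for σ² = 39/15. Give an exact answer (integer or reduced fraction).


By the scaled semicircle moment identity, m_{2k} = σ^{2k} · C_k with k = 1.
C_1 = (1/(k+1)) · C(2k, k) = (1/2) · C(2, 1) = (1/2) · 2 = 1.
σ^{2k} = (σ²)^k = (39/15)^1 = 13/5.

Therefore m_{2} = σ^{2} · C_1 = (13/5) · 1 = 13/5.


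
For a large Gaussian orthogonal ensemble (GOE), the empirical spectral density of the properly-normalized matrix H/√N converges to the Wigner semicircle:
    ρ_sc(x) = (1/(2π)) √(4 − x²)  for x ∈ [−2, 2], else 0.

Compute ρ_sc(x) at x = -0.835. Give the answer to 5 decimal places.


ρ_sc(x) = (1/(2π)) √(4 − x²). With x = -0.835:
  4 − x² = 4 − (-0.835)² = 4 − 0.697225 = 3.302775.
  √(4 − x²) = 1.817354.
  1/(2π) = 0.159155.
  ρ_sc(-0.835) = 0.159155 · 1.817354 = 0.289241.

Rounded to 5 decimal places: ρ_sc(-0.835) ≈ 0.28924.


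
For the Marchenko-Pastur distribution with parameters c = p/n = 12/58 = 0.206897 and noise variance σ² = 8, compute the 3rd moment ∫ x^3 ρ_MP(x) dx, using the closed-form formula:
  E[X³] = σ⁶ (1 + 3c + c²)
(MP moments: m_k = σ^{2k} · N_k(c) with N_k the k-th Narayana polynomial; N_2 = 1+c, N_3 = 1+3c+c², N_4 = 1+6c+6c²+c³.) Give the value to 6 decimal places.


E[X³] = σ⁶ (1 + 3c + c²) (third MP moment). With σ² = 8 (so σ⁶ = 512) and c = 12/58 = 0.206897: E[X³] = 512 · (1 + 3·0.206897 + (0.206897)²) = 512 · 1.663496.

So E[X^3] = 851.709869.


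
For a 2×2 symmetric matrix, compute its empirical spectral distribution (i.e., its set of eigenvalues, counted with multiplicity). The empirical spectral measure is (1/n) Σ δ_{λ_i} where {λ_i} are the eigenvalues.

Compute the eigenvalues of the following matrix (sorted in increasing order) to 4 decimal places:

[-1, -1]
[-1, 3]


Since M is real symmetric, both eigenvalues are real; they are the roots of det(λI − M) = λ² − (tr M) λ + det M.
tr M = -1 + 3 = 2.
det M = (-1)·3 − (-1)² = -3 − 1 = -4.
Characteristic polynomial: λ² − 2λ − 4 = 0.
Discriminant Δ = (tr M)² − 4·det M = 4 − (-16) = 20; √Δ = 4.472136.
λ = (tr M ± √Δ)/2 = (2 ± 4.472136)/2, giving (tr M − √Δ)/2 = -1.2361 and (tr M + √Δ)/2 = 3.2361.

Eigenvalues sorted in increasing order: [-1.2361, 3.2361].


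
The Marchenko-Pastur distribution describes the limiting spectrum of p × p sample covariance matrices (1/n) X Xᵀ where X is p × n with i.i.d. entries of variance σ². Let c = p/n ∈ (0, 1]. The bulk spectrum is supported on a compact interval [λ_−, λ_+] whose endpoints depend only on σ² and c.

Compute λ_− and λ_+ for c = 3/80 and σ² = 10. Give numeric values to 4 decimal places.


c = 3/80 = 0.037500; √c = 0.193649.
λ_− = σ² (1 − √c)² = 10 · (1 − 0.193649)² = 10 · (0.806351)² = 6.502017.
λ_+ = σ² (1 + √c)² = 10 · (1 + 0.193649)² = 10 · (1.193649)² = 14.247983.

Rounded to 4 decimal places: λ_− ≈ 6.5020, λ_+ ≈ 14.2480.


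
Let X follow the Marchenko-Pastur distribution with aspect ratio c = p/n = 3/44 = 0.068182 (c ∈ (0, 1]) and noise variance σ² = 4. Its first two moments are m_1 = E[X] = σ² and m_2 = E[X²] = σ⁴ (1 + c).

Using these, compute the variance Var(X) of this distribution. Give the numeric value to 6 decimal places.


m_1 = E[X] = σ² = 4, so m_1² = 16.
m_2 = E[X²] = σ⁴ (1 + c) = 16 · (1 + 0.068182) = 16 · 1.068182 = 17.090909.
(Note m_2 − m_1² simplifies to c · σ⁴ = 0.068182 · 16.)

Var(X) = m_2 − m_1² = 17.090909 − 16 = 1.090909.


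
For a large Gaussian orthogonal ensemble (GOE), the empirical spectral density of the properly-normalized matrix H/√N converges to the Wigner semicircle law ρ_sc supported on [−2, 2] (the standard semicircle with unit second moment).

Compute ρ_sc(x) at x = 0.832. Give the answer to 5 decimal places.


ρ_sc(x) = (1/(2π)) √(4 − x²). With x = 0.832:
  4 − x² = 4 − (0.832)² = 4 − 0.692224 = 3.307776.
  √(4 − x²) = 1.818729.
  1/(2π) = 0.159155.
  ρ_sc(0.832) = 0.159155 · 1.818729 = 0.289460.

Rounded to 5 decimal places: ρ_sc(0.832) ≈ 0.28946.


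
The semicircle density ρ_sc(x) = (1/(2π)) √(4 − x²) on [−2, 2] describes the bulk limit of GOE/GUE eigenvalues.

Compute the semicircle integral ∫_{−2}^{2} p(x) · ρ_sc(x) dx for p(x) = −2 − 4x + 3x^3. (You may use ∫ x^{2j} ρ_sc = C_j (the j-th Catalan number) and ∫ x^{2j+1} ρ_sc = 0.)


Write p(x) = Σ a_i x^i, split into monomials and integrate each against ρ_sc separately.
Using ∫ x^{2j} ρ_sc = C_j = (1/(j+1)) C(2j, j) (Catalan numbers) and ∫ x^{2j+1} ρ_sc = 0 (odd monomials vanish by symmetry):
  i = 0 (even): a_0 · C_{0} = -2 · 1 = -2
  i = 1 (odd): ∫ x^1 ρ_sc = 0 (vanishes)
  i = 3 (odd): ∫ x^3 ρ_sc = 0 (vanishes)

Summing the contributions: ∫_{−2}^{2} p(x) ρ_sc(x) dx = -2.


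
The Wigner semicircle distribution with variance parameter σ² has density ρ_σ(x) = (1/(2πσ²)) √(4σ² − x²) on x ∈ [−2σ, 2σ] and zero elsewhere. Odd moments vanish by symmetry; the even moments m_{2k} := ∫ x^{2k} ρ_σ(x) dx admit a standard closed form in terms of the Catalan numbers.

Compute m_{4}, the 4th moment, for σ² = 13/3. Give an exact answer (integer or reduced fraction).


By the scaled semicircle moment identity, m_{2k} = σ^{2k} · C_k with k = 2.
C_2 = (1/(k+1)) · C(2k, k) = (1/3) · C(4, 2) = (1/3) · 6 = 2.
σ^{2k} = (σ²)^k = (13/3)^2 = 169/9.

Therefore m_{4} = σ^{4} · C_2 = (169/9) · 2 = 338/9.


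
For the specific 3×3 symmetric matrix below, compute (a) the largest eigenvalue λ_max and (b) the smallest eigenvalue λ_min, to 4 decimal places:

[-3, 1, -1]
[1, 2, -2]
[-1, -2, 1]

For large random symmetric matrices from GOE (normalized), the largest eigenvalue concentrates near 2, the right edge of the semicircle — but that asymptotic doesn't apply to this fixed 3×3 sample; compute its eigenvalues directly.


Since M is real symmetric, all three eigenvalues are real; they are the roots of det(λI − M) = λ³ − (tr M) λ² + s λ − det M, where s is the sum of the principal 2×2 minors.
tr M = -3 + 2 + 1 = 0.
s = ((-3)·2 − 1²) + ((-3)·1 − (-1)²) + (2·1 − (-2)²) = -7 + (-4) + (-2) = -13.
det M (expand along row 1) = (-3)·(-2) − 1·(-1) + (-1)·0 = 7.
Characteristic polynomial: λ³ − 13λ − 7 = 0.
Substitute λ = y + (tr M)/3 = y + 0.000000 to remove the quadratic term: y³ + p·y + q = 0 with p = s − (tr M)²/3 = -13.000000 and q = −2(tr M)³/27 + (tr M)·s/3 − det M = -7.000000.
Three real roots ⇒ use the trigonometric (Viète) form: r = 2√(−p/3) = 4.163332, φ = arccos(3q/(p·r)) = arccos(0.388003) = 1.172333 rad.
y_k = r·cos(φ/3 − 2πk/3) for k = 0, 1, 2 gives y = 3.849472, -0.551354, -3.298117.
λ_k = y_k + 0.000000 gives λ = 3.8495, -0.5514, -3.2981 (check: the sum is 0.0000 = tr M).

Hence λ_max = 3.8495 and λ_min = -3.2981.


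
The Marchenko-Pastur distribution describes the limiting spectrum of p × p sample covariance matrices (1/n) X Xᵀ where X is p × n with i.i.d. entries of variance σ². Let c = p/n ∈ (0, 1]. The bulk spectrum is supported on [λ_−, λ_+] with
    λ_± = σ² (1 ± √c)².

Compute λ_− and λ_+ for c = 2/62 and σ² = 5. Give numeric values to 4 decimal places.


c = 2/62 = 0.032258; √c = 0.179605.
λ_− = σ² (1 − √c)² = 5 · (1 − 0.179605)² = 5 · (0.820395)² = 3.365237.
λ_+ = σ² (1 + √c)² = 5 · (1 + 0.179605)² = 5 · (1.179605)² = 6.957343.

Rounded to 4 decimal places: λ_− ≈ 3.3652, λ_+ ≈ 6.9573.


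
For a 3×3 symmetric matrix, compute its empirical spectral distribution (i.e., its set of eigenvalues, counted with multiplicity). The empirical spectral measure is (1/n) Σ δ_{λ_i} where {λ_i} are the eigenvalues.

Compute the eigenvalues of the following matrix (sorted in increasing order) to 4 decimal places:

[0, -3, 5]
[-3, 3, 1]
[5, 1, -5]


Since M is real symmetric, all three eigenvalues are real; they are the roots of det(λI − M) = λ³ − (tr M) λ² + s λ − det M, where s is the sum of the principal 2×2 minors.
tr M = 0 + 3 + (-5) = -2.
s = (0·3 − (-3)²) + (0·(-5) − 5²) + (3·(-5) − 1²) = -9 + (-25) + (-16) = -50.
det M (expand along row 1) = 0·(-16) − (-3)·10 + 5·(-18) = -60.
Characteristic polynomial: λ³ + 2λ² − 50λ + 60 = 0.
Substitute λ = y + (tr M)/3 = y − 0.666667 to remove the quadratic term: y³ + p·y + q = 0 with p = s − (tr M)²/3 = -51.333333 and q = −2(tr M)³/27 + (tr M)·s/3 − det M = 93.925926.
Three real roots ⇒ use the trigonometric (Viète) form: r = 2√(−p/3) = 8.273116, φ = arccos(3q/(p·r)) = arccos(-0.663496) = 2.296278 rad.
y_k = r·cos(φ/3 − 2πk/3) for k = 0, 1, 2 gives y = 5.965639, 1.981221, -7.946860.
λ_k = y_k − 0.666667 gives λ = 5.2990, 1.3146, -8.6135 (check: the sum is -2.0000 = tr M).

Eigenvalues sorted in increasing order: [-8.6135, 1.3146, 5.2990].


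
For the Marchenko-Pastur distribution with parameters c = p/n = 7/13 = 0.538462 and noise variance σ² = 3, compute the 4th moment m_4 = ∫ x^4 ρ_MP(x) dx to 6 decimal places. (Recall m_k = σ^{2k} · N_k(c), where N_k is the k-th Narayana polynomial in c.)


E[X⁴] = σ⁸ (1 + 6c + 6c² + c³) (fourth MP moment). With σ² = 3 (so σ⁸ = 81) and c = 7/13 = 0.538462: E[X⁴] = 81 · (1 + 6·0.538462 + 6·(0.538462)² + (0.538462)³) = 81 · 6.126536.

So E[X^4] = 496.249431.


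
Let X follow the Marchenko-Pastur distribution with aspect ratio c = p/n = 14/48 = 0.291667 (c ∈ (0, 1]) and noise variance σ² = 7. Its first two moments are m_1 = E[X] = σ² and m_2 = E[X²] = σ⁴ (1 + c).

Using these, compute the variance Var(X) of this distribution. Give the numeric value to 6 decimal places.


m_1 = E[X] = σ² = 7, so m_1² = 49.
m_2 = E[X²] = σ⁴ (1 + c) = 49 · (1 + 0.291667) = 49 · 1.291667 = 63.291667.
(Note m_2 − m_1² simplifies to c · σ⁴ = 0.291667 · 49.)

Var(X) = m_2 − m_1² = 63.291667 − 49 = 14.291667.


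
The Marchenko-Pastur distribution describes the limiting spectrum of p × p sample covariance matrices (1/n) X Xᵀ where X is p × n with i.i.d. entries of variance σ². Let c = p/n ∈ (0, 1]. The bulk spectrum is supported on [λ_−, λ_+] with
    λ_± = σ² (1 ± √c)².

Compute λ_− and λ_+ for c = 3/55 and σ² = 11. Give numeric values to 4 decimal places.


c = 3/55 = 0.054545; √c = 0.233550.
λ_− = σ² (1 − √c)² = 11 · (1 − 0.233550)² = 11 · (0.766450)² = 6.461907.
λ_+ = σ² (1 + √c)² = 11 · (1 + 0.233550)² = 11 · (1.233550)² = 16.738093.

Rounded to 4 decimal places: λ_− ≈ 6.4619, λ_+ ≈ 16.7381.
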